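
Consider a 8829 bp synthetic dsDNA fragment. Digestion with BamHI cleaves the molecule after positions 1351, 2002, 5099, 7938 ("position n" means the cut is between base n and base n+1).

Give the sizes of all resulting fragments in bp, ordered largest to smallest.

3097, 2839, 1351, 891, 651 bp

Linear molecule, 4 cuts → 5 fragments:
  1351 − 0 = 1351 bp
  2002 − 1351 = 651 bp
  5099 − 2002 = 3097 bp
  7938 − 5099 = 2839 bp
  8829 − 7938 = 891 bp
Sorted largest to smallest: 3097, 2839, 1351, 891, 651 bp.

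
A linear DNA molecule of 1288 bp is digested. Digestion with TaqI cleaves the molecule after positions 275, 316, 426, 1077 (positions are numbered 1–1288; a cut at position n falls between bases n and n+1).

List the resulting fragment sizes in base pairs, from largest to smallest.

651, 275, 211, 110, 41 bp

Linear molecule, 4 cuts → 5 fragments:
  275 − 0 = 275 bp
  316 − 275 = 41 bp
  426 − 316 = 110 bp
  1077 − 426 = 651 bp
  1288 − 1077 = 211 bp
Sorted largest to smallest: 651, 275, 211, 110, 41 bp.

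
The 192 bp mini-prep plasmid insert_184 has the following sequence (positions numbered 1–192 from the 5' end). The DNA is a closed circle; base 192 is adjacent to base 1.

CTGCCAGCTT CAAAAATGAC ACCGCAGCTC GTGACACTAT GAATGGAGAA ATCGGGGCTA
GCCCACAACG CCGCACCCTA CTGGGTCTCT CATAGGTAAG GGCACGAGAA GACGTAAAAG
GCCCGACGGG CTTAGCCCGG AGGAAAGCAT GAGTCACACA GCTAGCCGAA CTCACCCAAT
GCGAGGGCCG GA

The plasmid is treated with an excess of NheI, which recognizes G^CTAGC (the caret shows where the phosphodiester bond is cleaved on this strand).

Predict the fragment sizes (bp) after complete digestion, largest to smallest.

104, 88 bp

NheI sites (GCTAGC) start at positions 57, 161.
NheI cuts after the first base of each site, so after positions 57, 161.
Circular molecule, 2 cuts → 2 fragments:
  58–161 → 104 bp
  162–192 then 1–57 → 31 + 57 = 88 bp
Sorted largest to smallest: 104, 88 bp.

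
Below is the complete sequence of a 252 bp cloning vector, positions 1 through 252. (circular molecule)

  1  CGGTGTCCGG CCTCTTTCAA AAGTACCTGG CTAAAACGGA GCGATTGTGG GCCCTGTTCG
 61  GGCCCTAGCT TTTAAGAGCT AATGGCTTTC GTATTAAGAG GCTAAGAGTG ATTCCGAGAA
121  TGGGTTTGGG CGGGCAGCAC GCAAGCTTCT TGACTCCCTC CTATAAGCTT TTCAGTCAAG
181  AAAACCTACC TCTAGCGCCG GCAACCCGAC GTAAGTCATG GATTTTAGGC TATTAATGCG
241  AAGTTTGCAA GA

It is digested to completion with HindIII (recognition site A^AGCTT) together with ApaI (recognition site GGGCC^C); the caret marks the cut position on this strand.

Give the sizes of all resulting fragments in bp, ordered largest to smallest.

140, 79, 22, 11 bp

HindIII sites (AAGCTT) start at positions 143, 165.
HindIII cuts after the first base of each site, so after positions 143, 165.
ApaI sites (GGGCCC) start at positions 49, 60.
ApaI cuts after base 5 of each site (before the last base), so after positions 53, 64.
Combined cut positions: 53, 64, 143, 165.
Circular molecule, 4 cuts → 4 fragments:
  54–64 → 11 bp
  65–143 → 79 bp
  144–165 → 22 bp
  166–252 then 1–53 → 87 + 53 = 140 bp
Sorted largest to smallest: 140, 79, 22, 11 bp.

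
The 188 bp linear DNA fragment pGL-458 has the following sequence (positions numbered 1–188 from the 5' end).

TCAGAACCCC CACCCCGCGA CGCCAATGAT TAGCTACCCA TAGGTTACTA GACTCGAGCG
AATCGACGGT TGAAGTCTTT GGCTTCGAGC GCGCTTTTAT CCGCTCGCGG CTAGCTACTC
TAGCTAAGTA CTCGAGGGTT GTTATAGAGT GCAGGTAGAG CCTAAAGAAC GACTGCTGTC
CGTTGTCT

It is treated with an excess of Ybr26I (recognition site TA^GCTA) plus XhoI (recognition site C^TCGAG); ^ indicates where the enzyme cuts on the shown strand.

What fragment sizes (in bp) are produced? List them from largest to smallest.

Ybr26I sites (TAGCTA) start at positions 31, 112, 121.
Ybr26I cuts after base 2 of each site, so after positions 32, 113, 122.
XhoI sites (CTCGAG) start at positions 53, 131.
XhoI cuts after the first base of each site, so after positions 53, 131.
Combined cut positions: 32, 53, 113, 122, 131.
Linear molecule, 5 cuts → 6 fragments:
  1–32 → 32 bp
  33–53 → 21 bp
  54–113 → 60 bp
  114–122 → 9 bp
  123–131 → 9 bp
  132–188 → 57 bp
Sorted largest to smallest: 60, 57, 32, 21, 9, 9 bp.

60, 57, 32, 21, 9, 9 bp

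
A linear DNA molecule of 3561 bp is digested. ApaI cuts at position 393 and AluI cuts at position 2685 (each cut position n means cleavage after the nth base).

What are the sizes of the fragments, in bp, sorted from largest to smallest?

Combined cut positions (sorted): 393, 2685.
Linear molecule, 2 cuts → 3 fragments:
  393 − 0 = 393 bp
  2685 − 393 = 2292 bp
  3561 − 2685 = 876 bp
Sorted largest to smallest: 2292, 876, 393 bp.

2292, 876, 393 bp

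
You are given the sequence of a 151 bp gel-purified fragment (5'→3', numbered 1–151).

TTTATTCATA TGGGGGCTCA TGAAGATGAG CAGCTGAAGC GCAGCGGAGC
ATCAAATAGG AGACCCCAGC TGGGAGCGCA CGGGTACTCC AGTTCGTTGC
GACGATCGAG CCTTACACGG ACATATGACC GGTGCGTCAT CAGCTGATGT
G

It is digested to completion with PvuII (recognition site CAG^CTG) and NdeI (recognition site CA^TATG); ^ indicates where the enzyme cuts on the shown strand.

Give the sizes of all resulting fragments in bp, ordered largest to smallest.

PvuII sites (CAGCTG) start at positions 31, 67, 141.
PvuII cuts after base 3 of each site, so after positions 33, 69, 143.
NdeI sites (CATATG) start at positions 7, 122.
NdeI cuts after base 2 of each site, so after positions 8, 123.
Combined cut positions: 8, 33, 69, 123, 143.
Linear molecule, 5 cuts → 6 fragments:
  1–8 → 8 bp
  9–33 → 25 bp
  34–69 → 36 bp
  70–123 → 54 bp
  124–143 → 20 bp
  144–151 → 8 bp
Sorted largest to smallest: 54, 36, 25, 20, 8, 8 bp.

54, 36, 25, 20, 8, 8 bp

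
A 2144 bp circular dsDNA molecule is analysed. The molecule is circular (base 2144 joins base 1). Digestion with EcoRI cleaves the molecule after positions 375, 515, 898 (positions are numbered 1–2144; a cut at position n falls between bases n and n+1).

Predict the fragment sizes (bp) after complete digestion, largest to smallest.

Circular molecule, 3 cuts → 3 fragments:
  515 − 375 = 140 bp
  898 − 515 = 383 bp
  wrap: 2144 − 898 + 375 = 1621 bp
Sorted largest to smallest: 1621, 383, 140 bp.

1621, 383, 140 bp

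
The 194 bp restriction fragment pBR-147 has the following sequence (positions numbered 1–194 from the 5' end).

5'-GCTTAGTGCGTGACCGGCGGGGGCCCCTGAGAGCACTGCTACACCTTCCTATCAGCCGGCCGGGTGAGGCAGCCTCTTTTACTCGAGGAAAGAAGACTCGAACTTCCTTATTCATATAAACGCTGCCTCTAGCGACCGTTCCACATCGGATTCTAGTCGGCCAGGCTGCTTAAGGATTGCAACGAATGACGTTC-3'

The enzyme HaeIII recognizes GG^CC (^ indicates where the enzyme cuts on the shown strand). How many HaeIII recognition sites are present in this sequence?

GGCC occurs starting at positions 22, 58, 159.
HaeIII cuts at 3 sites.

3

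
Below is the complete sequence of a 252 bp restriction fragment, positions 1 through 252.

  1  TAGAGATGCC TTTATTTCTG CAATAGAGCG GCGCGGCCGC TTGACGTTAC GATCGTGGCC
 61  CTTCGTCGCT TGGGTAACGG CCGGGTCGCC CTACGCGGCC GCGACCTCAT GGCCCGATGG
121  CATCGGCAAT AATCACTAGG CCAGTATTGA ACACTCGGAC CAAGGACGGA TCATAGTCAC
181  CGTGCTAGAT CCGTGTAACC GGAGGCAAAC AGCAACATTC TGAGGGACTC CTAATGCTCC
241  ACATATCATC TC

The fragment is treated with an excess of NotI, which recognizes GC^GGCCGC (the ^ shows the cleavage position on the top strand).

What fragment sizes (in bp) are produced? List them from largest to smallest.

NotI sites (GCGGCCGC) start at positions 33, 95.
NotI cuts after base 2 of each site, so after positions 34, 96.
Linear molecule, 2 cuts → 3 fragments:
  1–34 → 34 bp
  35–96 → 62 bp
  97–252 → 156 bp
Sorted largest to smallest: 156, 62, 34 bp.

156, 62, 34 bp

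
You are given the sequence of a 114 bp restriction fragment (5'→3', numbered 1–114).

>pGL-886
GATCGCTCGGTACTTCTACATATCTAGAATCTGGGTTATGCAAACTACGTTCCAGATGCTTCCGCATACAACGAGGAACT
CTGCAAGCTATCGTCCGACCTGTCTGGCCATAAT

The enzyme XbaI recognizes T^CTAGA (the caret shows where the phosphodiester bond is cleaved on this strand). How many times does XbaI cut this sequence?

1

TCTAGA occurs starting at position 23.
XbaI cuts at 1 site.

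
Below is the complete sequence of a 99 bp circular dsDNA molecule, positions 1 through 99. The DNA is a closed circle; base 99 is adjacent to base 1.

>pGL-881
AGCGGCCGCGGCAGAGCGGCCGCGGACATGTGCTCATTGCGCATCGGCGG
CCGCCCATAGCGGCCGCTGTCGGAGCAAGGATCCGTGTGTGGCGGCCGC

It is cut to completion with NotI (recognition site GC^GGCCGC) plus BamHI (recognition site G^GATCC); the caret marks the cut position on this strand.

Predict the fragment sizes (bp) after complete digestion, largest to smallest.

NotI sites (GCGGCCGC) start at positions 2, 16, 47, 60, 92.
NotI cuts after base 2 of each site, so after positions 3, 17, 48, 61, 93.
The BamHI site (GGATCC) starts at position 79.
BamHI cuts after the first base of each site, so after position 79.
Combined cut positions: 3, 17, 48, 61, 79, 93.
Circular molecule, 6 cuts → 6 fragments:
  4–17 → 14 bp
  18–48 → 31 bp
  49–61 → 13 bp
  62–79 → 18 bp
  80–93 → 14 bp
  94–99 then 1–3 → 6 + 3 = 9 bp
Sorted largest to smallest: 31, 18, 14, 14, 13, 9 bp.

31, 18, 14, 14, 13, 9 bp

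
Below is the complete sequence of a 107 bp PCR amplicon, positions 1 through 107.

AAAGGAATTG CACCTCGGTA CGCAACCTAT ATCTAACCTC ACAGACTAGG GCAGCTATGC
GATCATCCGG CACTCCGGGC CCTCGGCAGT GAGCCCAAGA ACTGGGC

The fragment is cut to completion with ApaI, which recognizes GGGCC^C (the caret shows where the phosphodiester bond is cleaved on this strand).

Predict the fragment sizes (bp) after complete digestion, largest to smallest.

81, 26 bp

The ApaI site (GGGCCC) starts at position 77.
ApaI cuts after base 5 of each site (before the last base), so after position 81.
Linear molecule, 1 cut → 2 fragments:
  1–81 → 81 bp
  82–107 → 26 bp
Sorted largest to smallest: 81, 26 bp.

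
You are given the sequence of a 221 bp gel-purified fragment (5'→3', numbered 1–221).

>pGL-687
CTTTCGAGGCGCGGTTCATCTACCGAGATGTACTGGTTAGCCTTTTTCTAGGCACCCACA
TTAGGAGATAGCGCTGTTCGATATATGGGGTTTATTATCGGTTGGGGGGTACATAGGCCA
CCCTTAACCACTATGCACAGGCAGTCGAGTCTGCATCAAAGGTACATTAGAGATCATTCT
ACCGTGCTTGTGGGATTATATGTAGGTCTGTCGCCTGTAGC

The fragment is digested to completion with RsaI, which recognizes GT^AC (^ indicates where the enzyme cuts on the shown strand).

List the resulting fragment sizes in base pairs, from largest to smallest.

79, 58, 53, 31 bp

RsaI sites (GTAC) start at positions 30, 109, 162.
RsaI cuts after base 2 of each site, so after positions 31, 110, 163.
Linear molecule, 3 cuts → 4 fragments:
  1–31 → 31 bp
  32–110 → 79 bp
  111–163 → 53 bp
  164–221 → 58 bp
Sorted largest to smallest: 79, 58, 53, 31 bp.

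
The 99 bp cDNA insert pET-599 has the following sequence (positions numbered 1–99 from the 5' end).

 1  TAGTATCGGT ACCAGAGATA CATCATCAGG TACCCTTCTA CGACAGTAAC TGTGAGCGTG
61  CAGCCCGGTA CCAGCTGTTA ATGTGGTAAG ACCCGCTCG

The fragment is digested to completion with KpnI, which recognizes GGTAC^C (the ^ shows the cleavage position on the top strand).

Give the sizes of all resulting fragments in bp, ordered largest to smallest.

38, 28, 21, 12 bp

KpnI sites (GGTACC) start at positions 8, 29, 67.
KpnI cuts after base 5 of each site (before the last base), so after positions 12, 33, 71.
Linear molecule, 3 cuts → 4 fragments:
  1–12 → 12 bp
  13–33 → 21 bp
  34–71 → 38 bp
  72–99 → 28 bp
Sorted largest to smallest: 38, 28, 21, 12 bp.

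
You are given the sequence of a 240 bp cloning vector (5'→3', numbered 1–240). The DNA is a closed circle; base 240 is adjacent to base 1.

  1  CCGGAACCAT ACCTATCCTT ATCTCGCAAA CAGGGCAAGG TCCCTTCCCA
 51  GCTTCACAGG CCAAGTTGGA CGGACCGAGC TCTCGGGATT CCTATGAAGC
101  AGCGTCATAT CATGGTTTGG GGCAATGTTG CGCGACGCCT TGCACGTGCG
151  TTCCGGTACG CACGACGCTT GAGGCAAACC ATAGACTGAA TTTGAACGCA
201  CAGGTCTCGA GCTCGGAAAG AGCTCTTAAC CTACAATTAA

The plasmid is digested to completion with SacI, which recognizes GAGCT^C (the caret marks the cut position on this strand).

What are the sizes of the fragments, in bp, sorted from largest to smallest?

132, 97, 11 bp

SacI sites (GAGCTC) start at positions 77, 209, 220.
SacI cuts after base 5 of each site (before the last base), so after positions 81, 213, 224.
Circular molecule, 3 cuts → 3 fragments:
  82–213 → 132 bp
  214–224 → 11 bp
  225–240 then 1–81 → 16 + 81 = 97 bp
Sorted largest to smallest: 132, 97, 11 bp.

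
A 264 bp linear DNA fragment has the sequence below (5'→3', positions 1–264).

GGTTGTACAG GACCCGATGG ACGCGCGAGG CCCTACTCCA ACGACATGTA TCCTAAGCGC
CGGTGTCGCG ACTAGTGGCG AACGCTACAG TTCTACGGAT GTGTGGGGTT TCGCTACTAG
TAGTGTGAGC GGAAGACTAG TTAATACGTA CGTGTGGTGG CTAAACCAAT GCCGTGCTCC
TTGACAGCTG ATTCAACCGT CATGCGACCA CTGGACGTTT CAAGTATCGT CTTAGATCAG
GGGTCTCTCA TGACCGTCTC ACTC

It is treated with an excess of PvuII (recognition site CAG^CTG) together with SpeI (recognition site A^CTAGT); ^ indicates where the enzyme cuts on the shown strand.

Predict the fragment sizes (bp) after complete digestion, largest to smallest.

The PvuII site (CAGCTG) starts at position 185.
PvuII cuts after base 3 of each site, so after position 187.
SpeI sites (ACTAGT) start at positions 71, 116, 136.
SpeI cuts after the first base of each site, so after positions 71, 116, 136.
Combined cut positions: 71, 116, 136, 187.
Linear molecule, 4 cuts → 5 fragments:
  1–71 → 71 bp
  72–116 → 45 bp
  117–136 → 20 bp
  137–187 → 51 bp
  188–264 → 77 bp
Sorted largest to smallest: 77, 71, 51, 45, 20 bp.

77, 71, 51, 45, 20 bp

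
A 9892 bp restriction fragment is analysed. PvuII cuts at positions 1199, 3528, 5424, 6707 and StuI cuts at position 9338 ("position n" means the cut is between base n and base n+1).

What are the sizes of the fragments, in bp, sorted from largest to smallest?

Combined cut positions (sorted): 1199, 3528, 5424, 6707, 9338.
Linear molecule, 5 cuts → 6 fragments:
  1199 − 0 = 1199 bp
  3528 − 1199 = 2329 bp
  5424 − 3528 = 1896 bp
  6707 − 5424 = 1283 bp
  9338 − 6707 = 2631 bp
  9892 − 9338 = 554 bp
Sorted largest to smallest: 2631, 2329, 1896, 1283, 1199, 554 bp.

2631, 2329, 1896, 1283, 1199, 554 bp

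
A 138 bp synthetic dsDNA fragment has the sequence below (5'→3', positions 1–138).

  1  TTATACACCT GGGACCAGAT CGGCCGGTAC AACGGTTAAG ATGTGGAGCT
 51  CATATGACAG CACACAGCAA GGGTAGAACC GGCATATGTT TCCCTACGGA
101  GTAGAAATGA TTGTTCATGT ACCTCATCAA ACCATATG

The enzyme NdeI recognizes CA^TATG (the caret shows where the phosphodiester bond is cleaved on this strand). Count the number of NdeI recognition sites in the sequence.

3

CATATG occurs starting at positions 51, 83, 133.
NdeI cuts at 3 sites.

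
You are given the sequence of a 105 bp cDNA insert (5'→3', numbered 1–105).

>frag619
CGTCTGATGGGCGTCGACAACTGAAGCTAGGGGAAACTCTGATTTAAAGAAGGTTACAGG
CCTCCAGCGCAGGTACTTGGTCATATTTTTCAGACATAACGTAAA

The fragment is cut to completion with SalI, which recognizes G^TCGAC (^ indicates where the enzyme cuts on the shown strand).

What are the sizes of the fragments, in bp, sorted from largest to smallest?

The SalI site (GTCGAC) starts at position 13.
SalI cuts after the first base of each site, so after position 13.
Linear molecule, 1 cut → 2 fragments:
  1–13 → 13 bp
  14–105 → 92 bp
Sorted largest to smallest: 92, 13 bp.

92, 13 bp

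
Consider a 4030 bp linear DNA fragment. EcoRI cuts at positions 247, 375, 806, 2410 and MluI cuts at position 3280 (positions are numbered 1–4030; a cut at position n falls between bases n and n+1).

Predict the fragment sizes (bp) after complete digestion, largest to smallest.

Combined cut positions (sorted): 247, 375, 806, 2410, 3280.
Linear molecule, 5 cuts → 6 fragments:
  247 − 0 = 247 bp
  375 − 247 = 128 bp
  806 − 375 = 431 bp
  2410 − 806 = 1604 bp
  3280 − 2410 = 870 bp
  4030 − 3280 = 750 bp
Sorted largest to smallest: 1604, 870, 750, 431, 247, 128 bp.

1604, 870, 750, 431, 247, 128 bp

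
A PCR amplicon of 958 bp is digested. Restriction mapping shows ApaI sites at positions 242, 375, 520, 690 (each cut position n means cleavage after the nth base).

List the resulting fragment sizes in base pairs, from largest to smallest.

Linear molecule, 4 cuts → 5 fragments:
  242 − 0 = 242 bp
  375 − 242 = 133 bp
  520 − 375 = 145 bp
  690 − 520 = 170 bp
  958 − 690 = 268 bp
Sorted largest to smallest: 268, 242, 170, 145, 133 bp.

268, 242, 170, 145, 133 bp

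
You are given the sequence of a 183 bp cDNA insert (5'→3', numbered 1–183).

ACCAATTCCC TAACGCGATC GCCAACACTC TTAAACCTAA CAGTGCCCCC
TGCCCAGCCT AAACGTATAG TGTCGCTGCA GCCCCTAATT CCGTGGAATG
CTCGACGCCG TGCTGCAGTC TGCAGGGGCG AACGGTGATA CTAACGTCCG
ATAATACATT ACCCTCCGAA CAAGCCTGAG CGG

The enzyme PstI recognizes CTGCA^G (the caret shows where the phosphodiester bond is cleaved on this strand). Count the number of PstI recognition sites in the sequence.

3

CTGCAG occurs starting at positions 76, 113, 120.
PstI cuts at 3 sites.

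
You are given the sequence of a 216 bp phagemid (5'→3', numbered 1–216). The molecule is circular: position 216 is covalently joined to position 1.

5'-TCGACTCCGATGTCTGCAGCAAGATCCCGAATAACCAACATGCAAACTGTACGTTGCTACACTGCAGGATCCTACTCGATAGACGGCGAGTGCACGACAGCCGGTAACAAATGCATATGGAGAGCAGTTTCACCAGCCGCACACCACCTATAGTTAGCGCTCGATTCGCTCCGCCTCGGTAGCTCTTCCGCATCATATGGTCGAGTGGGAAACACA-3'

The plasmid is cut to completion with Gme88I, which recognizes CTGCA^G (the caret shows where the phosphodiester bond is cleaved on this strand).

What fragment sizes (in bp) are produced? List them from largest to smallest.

168, 48 bp

Gme88I sites (CTGCAG) start at positions 14, 62.
Gme88I cuts after base 5 of each site (before the last base), so after positions 18, 66.
Circular molecule, 2 cuts → 2 fragments:
  19–66 → 48 bp
  67–216 then 1–18 → 150 + 18 = 168 bp
Sorted largest to smallest: 168, 48 bp.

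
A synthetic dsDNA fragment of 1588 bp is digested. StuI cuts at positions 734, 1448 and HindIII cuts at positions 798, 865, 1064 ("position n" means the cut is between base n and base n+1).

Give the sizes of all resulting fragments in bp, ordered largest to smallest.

734, 384, 199, 140, 67, 64 bp

Combined cut positions (sorted): 734, 798, 865, 1064, 1448.
Linear molecule, 5 cuts → 6 fragments:
  734 − 0 = 734 bp
  798 − 734 = 64 bp
  865 − 798 = 67 bp
  1064 − 865 = 199 bp
  1448 − 1064 = 384 bp
  1588 − 1448 = 140 bp
Sorted largest to smallest: 734, 384, 199, 140, 67, 64 bp.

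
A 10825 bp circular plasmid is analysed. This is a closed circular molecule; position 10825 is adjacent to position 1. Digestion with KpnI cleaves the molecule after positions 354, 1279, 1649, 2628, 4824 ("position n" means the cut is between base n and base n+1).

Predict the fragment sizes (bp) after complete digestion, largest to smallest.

6355, 2196, 979, 925, 370 bp

Circular molecule, 5 cuts → 5 fragments:
  1279 − 354 = 925 bp
  1649 − 1279 = 370 bp
  2628 − 1649 = 979 bp
  4824 − 2628 = 2196 bp
  wrap: 10825 − 4824 + 354 = 6355 bp
Sorted largest to smallest: 6355, 2196, 979, 925, 370 bp.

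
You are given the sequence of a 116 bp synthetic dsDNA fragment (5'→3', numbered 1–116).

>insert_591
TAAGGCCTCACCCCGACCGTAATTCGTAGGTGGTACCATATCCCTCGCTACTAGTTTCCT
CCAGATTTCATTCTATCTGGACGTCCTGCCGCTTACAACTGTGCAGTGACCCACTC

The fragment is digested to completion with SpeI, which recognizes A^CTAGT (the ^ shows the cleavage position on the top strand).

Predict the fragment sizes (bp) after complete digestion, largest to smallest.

The SpeI site (ACTAGT) starts at position 50.
SpeI cuts after the first base of each site, so after position 50.
Linear molecule, 1 cut → 2 fragments:
  1–50 → 50 bp
  51–116 → 66 bp
Sorted largest to smallest: 66, 50 bp.

66, 50 bp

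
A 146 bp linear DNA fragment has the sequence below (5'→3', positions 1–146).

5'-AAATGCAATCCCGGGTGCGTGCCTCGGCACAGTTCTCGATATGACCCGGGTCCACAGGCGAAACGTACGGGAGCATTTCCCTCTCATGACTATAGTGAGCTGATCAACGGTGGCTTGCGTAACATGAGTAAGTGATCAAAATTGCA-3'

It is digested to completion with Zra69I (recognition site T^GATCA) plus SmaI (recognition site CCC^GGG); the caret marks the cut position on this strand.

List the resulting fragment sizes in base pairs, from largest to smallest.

Zra69I sites (TGATCA) start at positions 101, 133.
Zra69I cuts after the first base of each site, so after positions 101, 133.
SmaI sites (CCCGGG) start at positions 10, 45.
SmaI cuts after base 3 of each site, so after positions 12, 47.
Combined cut positions: 12, 47, 101, 133.
Linear molecule, 4 cuts → 5 fragments:
  1–12 → 12 bp
  13–47 → 35 bp
  48–101 → 54 bp
  102–133 → 32 bp
  134–146 → 13 bp
Sorted largest to smallest: 54, 35, 32, 13, 12 bp.

54, 35, 32, 13, 12 bp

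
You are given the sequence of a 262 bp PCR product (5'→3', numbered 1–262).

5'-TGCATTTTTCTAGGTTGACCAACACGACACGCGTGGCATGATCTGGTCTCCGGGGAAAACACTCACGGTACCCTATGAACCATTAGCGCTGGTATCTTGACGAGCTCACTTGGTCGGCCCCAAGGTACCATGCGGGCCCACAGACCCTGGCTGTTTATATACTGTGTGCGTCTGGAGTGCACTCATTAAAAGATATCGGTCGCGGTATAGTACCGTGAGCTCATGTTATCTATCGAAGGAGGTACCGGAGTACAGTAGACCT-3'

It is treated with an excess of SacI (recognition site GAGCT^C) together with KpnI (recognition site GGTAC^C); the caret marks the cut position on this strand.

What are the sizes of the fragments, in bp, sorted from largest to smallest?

93, 71, 35, 24, 22, 17 bp

SacI sites (GAGCTC) start at positions 102, 217.
SacI cuts after base 5 of each site (before the last base), so after positions 106, 221.
KpnI sites (GGTACC) start at positions 67, 124, 241.
KpnI cuts after base 5 of each site (before the last base), so after positions 71, 128, 245.
Combined cut positions: 71, 106, 128, 221, 245.
Linear molecule, 5 cuts → 6 fragments:
  1–71 → 71 bp
  72–106 → 35 bp
  107–128 → 22 bp
  129–221 → 93 bp
  222–245 → 24 bp
  246–262 → 17 bp
Sorted largest to smallest: 93, 71, 35, 24, 22, 17 bp.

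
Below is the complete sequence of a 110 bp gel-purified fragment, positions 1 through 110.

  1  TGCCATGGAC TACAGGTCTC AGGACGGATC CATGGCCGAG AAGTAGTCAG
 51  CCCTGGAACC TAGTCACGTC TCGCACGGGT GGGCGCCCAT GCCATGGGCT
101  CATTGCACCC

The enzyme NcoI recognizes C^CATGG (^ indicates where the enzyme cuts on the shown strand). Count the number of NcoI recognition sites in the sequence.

3

CCATGG occurs starting at positions 3, 30, 92.
NcoI cuts at 3 sites.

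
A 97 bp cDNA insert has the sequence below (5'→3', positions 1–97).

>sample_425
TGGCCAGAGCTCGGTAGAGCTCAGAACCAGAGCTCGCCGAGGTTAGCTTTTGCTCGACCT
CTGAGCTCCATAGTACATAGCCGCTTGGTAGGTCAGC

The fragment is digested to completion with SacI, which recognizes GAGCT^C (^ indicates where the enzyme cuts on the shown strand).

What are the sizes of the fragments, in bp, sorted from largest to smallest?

SacI sites (GAGCTC) start at positions 7, 17, 30, 63.
SacI cuts after base 5 of each site (before the last base), so after positions 11, 21, 34, 67.
Linear molecule, 4 cuts → 5 fragments:
  1–11 → 11 bp
  12–21 → 10 bp
  22–34 → 13 bp
  35–67 → 33 bp
  68–97 → 30 bp
Sorted largest to smallest: 33, 30, 13, 11, 10 bp.

33, 30, 13, 11, 10 bp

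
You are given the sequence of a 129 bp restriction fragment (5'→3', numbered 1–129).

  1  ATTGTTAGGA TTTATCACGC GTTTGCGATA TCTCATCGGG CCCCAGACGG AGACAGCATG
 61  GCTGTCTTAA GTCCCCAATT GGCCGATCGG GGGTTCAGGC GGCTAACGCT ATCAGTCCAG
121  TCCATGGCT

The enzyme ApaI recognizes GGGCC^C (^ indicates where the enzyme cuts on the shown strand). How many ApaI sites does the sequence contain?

1

GGGCCC occurs starting at position 38.
ApaI cuts at 1 site.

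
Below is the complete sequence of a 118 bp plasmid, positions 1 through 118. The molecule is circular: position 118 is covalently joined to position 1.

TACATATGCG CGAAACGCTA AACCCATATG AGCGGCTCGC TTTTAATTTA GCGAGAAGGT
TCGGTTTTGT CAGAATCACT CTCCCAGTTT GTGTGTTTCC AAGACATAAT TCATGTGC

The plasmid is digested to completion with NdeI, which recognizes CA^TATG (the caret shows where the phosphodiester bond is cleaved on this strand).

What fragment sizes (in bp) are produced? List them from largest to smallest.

NdeI sites (CATATG) start at positions 3, 25.
NdeI cuts after base 2 of each site, so after positions 4, 26.
Circular molecule, 2 cuts → 2 fragments:
  5–26 → 22 bp
  27–118 then 1–4 → 92 + 4 = 96 bp
Sorted largest to smallest: 96, 22 bp.

96, 22 bp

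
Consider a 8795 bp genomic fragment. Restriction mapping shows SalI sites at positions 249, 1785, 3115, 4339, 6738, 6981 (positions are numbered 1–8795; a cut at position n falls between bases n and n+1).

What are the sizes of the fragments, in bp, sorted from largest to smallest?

Linear molecule, 6 cuts → 7 fragments:
  249 − 0 = 249 bp
  1785 − 249 = 1536 bp
  3115 − 1785 = 1330 bp
  4339 − 3115 = 1224 bp
  6738 − 4339 = 2399 bp
  6981 − 6738 = 243 bp
  8795 − 6981 = 1814 bp
Sorted largest to smallest: 2399, 1814, 1536, 1330, 1224, 249, 243 bp.

2399, 1814, 1536, 1330, 1224, 249, 243 bp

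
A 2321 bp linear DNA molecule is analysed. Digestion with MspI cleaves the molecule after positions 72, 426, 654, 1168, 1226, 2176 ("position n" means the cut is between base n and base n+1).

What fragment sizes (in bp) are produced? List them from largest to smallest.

Linear molecule, 6 cuts → 7 fragments:
  72 − 0 = 72 bp
  426 − 72 = 354 bp
  654 − 426 = 228 bp
  1168 − 654 = 514 bp
  1226 − 1168 = 58 bp
  2176 − 1226 = 950 bp
  2321 − 2176 = 145 bp
Sorted largest to smallest: 950, 514, 354, 228, 145, 72, 58 bp.

950, 514, 354, 228, 145, 72, 58 bp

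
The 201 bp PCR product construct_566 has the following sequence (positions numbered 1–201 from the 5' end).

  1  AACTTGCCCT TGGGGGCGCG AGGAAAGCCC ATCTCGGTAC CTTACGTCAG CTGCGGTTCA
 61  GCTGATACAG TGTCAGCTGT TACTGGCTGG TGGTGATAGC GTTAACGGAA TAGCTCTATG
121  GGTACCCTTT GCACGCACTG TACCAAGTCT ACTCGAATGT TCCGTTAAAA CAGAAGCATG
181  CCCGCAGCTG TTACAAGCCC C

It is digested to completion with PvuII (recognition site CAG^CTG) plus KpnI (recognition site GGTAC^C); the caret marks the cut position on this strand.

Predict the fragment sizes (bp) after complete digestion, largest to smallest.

62, 49, 40, 15, 14, 11, 10 bp

PvuII sites (CAGCTG) start at positions 48, 59, 74, 185.
PvuII cuts after base 3 of each site, so after positions 50, 61, 76, 187.
KpnI sites (GGTACC) start at positions 36, 121.
KpnI cuts after base 5 of each site (before the last base), so after positions 40, 125.
Combined cut positions: 40, 50, 61, 76, 125, 187.
Linear molecule, 6 cuts → 7 fragments:
  1–40 → 40 bp
  41–50 → 10 bp
  51–61 → 11 bp
  62–76 → 15 bp
  77–125 → 49 bp
  126–187 → 62 bp
  188–201 → 14 bp
Sorted largest to smallest: 62, 49, 40, 15, 14, 11, 10 bp.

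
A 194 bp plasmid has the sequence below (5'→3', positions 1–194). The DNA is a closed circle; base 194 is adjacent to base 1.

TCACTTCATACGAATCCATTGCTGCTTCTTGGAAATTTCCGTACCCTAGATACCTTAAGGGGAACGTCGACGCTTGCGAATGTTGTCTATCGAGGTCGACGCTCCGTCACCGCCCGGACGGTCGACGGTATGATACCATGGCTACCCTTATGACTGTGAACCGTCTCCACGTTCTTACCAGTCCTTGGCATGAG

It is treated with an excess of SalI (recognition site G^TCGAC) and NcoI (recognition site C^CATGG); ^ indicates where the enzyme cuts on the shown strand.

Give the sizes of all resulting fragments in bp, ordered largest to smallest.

124, 29, 26, 15 bp

SalI sites (GTCGAC) start at positions 66, 95, 121.
SalI cuts after the first base of each site, so after positions 66, 95, 121.
The NcoI site (CCATGG) starts at position 136.
NcoI cuts after the first base of each site, so after position 136.
Combined cut positions: 66, 95, 121, 136.
Circular molecule, 4 cuts → 4 fragments:
  67–95 → 29 bp
  96–121 → 26 bp
  122–136 → 15 bp
  137–194 then 1–66 → 58 + 66 = 124 bp
Sorted largest to smallest: 124, 29, 26, 15 bp.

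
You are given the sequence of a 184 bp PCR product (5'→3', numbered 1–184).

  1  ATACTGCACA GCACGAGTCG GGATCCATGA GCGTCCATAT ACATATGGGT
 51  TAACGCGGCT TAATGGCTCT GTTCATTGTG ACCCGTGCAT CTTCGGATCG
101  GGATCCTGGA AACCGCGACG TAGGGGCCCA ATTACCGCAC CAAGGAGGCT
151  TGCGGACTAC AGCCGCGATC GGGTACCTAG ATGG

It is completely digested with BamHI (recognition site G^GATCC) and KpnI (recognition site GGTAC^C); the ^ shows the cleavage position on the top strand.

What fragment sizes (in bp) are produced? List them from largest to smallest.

BamHI sites (GGATCC) start at positions 21, 101.
BamHI cuts after the first base of each site, so after positions 21, 101.
The KpnI site (GGTACC) starts at position 172.
KpnI cuts after base 5 of each site (before the last base), so after position 176.
Combined cut positions: 21, 101, 176.
Linear molecule, 3 cuts → 4 fragments:
  1–21 → 21 bp
  22–101 → 80 bp
  102–176 → 75 bp
  177–184 → 8 bp
Sorted largest to smallest: 80, 75, 21, 8 bp.

80, 75, 21, 8 bp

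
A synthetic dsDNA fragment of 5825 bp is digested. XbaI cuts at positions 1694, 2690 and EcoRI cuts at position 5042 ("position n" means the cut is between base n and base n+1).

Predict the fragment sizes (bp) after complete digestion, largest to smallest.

Combined cut positions (sorted): 1694, 2690, 5042.
Linear molecule, 3 cuts → 4 fragments:
  1694 − 0 = 1694 bp
  2690 − 1694 = 996 bp
  5042 − 2690 = 2352 bp
  5825 − 5042 = 783 bp
Sorted largest to smallest: 2352, 1694, 996, 783 bp.

2352, 1694, 996, 783 bp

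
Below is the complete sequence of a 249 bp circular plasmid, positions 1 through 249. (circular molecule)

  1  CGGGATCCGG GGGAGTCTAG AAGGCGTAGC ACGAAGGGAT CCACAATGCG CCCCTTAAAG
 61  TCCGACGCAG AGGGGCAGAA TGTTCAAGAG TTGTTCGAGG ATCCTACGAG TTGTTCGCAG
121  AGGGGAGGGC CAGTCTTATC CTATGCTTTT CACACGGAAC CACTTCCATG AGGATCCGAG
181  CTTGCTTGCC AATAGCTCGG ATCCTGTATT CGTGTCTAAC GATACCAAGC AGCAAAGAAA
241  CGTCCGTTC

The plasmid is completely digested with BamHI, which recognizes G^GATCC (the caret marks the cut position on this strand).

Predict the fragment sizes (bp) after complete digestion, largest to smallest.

BamHI sites (GGATCC) start at positions 3, 37, 99, 172, 199.
BamHI cuts after the first base of each site, so after positions 3, 37, 99, 172, 199.
Circular molecule, 5 cuts → 5 fragments:
  4–37 → 34 bp
  38–99 → 62 bp
  100–172 → 73 bp
  173–199 → 27 bp
  200–249 then 1–3 → 50 + 3 = 53 bp
Sorted largest to smallest: 73, 62, 53, 34, 27 bp.

73, 62, 53, 34, 27 bp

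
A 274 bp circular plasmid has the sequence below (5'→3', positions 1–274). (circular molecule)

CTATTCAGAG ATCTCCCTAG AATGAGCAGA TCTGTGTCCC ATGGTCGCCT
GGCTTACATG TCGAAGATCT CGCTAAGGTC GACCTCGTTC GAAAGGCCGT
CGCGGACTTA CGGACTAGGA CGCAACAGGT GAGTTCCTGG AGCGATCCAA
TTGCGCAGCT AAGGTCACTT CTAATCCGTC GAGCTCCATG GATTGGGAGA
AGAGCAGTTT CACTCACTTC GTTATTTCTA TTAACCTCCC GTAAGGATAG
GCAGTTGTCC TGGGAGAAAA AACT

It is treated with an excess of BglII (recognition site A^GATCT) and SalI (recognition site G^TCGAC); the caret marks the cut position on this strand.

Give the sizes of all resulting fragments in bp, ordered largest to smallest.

205, 37, 19, 13 bp

BglII sites (AGATCT) start at positions 9, 28, 65.
BglII cuts after the first base of each site, so after positions 9, 28, 65.
The SalI site (GTCGAC) starts at position 78.
SalI cuts after the first base of each site, so after position 78.
Combined cut positions: 9, 28, 65, 78.
Circular molecule, 4 cuts → 4 fragments:
  10–28 → 19 bp
  29–65 → 37 bp
  66–78 → 13 bp
  79–274 then 1–9 → 196 + 9 = 205 bp
Sorted largest to smallest: 205, 37, 19, 13 bp.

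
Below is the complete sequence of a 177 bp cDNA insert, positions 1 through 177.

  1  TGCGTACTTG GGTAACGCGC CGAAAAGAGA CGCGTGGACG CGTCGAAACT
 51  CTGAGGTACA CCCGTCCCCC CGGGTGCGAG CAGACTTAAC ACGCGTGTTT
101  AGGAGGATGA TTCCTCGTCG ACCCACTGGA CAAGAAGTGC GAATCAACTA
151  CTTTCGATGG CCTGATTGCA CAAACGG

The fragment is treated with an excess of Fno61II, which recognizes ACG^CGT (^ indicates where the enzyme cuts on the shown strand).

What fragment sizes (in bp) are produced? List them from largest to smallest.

84, 53, 32, 8 bp

Fno61II sites (ACGCGT) start at positions 30, 38, 91.
Fno61II cuts after base 3 of each site, so after positions 32, 40, 93.
Linear molecule, 3 cuts → 4 fragments:
  1–32 → 32 bp
  33–40 → 8 bp
  41–93 → 53 bp
  94–177 → 84 bp
Sorted largest to smallest: 84, 53, 32, 8 bp.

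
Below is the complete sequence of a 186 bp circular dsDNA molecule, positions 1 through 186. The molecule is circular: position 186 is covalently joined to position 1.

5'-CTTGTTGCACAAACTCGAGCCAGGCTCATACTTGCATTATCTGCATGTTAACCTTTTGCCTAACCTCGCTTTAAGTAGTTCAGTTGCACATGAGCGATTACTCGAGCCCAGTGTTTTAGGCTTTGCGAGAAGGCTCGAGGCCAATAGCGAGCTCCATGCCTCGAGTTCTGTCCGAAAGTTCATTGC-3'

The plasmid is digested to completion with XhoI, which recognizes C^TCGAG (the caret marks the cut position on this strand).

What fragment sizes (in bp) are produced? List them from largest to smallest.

XhoI sites (CTCGAG) start at positions 14, 101, 134, 160.
XhoI cuts after the first base of each site, so after positions 14, 101, 134, 160.
Circular molecule, 4 cuts → 4 fragments:
  15–101 → 87 bp
  102–134 → 33 bp
  135–160 → 26 bp
  161–186 then 1–14 → 26 + 14 = 40 bp
Sorted largest to smallest: 87, 40, 33, 26 bp.

87, 40, 33, 26 bp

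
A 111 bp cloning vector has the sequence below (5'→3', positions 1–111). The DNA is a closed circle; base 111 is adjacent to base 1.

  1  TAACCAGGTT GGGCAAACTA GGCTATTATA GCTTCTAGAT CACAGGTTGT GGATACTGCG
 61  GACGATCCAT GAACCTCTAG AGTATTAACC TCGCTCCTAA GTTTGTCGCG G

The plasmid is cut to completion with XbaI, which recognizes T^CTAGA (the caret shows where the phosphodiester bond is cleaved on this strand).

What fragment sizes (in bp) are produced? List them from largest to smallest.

XbaI sites (TCTAGA) start at positions 34, 76.
XbaI cuts after the first base of each site, so after positions 34, 76.
Circular molecule, 2 cuts → 2 fragments:
  35–76 → 42 bp
  77–111 then 1–34 → 35 + 34 = 69 bp
Sorted largest to smallest: 69, 42 bp.

69, 42 bp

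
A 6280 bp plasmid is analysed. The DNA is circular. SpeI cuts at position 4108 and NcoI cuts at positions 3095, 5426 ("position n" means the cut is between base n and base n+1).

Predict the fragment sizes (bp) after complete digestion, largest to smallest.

Combined cut positions (sorted): 3095, 4108, 5426.
Circular molecule, 3 cuts → 3 fragments:
  4108 − 3095 = 1013 bp
  5426 − 4108 = 1318 bp
  wrap: 6280 − 5426 + 3095 = 3949 bp
Sorted largest to smallest: 3949, 1318, 1013 bp.

3949, 1318, 1013 bp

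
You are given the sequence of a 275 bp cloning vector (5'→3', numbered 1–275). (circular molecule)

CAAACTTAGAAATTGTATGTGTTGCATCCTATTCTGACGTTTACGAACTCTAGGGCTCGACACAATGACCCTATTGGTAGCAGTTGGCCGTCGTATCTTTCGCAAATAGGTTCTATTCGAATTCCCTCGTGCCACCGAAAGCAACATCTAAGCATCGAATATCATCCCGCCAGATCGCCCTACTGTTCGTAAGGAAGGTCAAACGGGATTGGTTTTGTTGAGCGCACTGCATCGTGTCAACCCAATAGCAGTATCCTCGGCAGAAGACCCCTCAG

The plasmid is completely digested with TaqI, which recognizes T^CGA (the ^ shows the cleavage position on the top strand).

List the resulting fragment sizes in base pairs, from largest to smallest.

177, 60, 38 bp

TaqI sites (TCGA) start at positions 57, 117, 155.
TaqI cuts after the first base of each site, so after positions 57, 117, 155.
Circular molecule, 3 cuts → 3 fragments:
  58–117 → 60 bp
  118–155 → 38 bp
  156–275 then 1–57 → 120 + 57 = 177 bp
Sorted largest to smallest: 177, 60, 38 bp.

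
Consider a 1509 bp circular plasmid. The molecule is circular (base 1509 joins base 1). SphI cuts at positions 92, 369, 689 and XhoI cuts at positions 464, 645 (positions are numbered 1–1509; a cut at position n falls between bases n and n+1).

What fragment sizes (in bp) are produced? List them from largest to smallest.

Combined cut positions (sorted): 92, 369, 464, 645, 689.
Circular molecule, 5 cuts → 5 fragments:
  369 − 92 = 277 bp
  464 − 369 = 95 bp
  645 − 464 = 181 bp
  689 − 645 = 44 bp
  wrap: 1509 − 689 + 92 = 912 bp
Sorted largest to smallest: 912, 277, 181, 95, 44 bp.

912, 277, 181, 95, 44 bp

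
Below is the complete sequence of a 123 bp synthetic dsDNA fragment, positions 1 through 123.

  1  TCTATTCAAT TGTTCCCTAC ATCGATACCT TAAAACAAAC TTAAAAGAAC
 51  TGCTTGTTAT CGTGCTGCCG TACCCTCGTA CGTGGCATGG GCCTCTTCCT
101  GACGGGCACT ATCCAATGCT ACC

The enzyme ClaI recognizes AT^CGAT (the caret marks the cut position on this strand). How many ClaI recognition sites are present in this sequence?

1

ATCGAT occurs starting at position 21.
ClaI cuts at 1 site.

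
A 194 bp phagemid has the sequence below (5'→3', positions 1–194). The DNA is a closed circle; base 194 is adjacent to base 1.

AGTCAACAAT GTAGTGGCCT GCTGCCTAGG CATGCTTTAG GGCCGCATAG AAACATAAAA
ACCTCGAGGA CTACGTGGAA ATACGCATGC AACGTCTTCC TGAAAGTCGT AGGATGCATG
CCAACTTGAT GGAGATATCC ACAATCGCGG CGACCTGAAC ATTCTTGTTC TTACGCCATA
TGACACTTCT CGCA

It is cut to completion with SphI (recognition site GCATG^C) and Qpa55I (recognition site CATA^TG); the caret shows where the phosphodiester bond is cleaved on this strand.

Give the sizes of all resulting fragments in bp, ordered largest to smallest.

SphI sites (GCATGC) start at positions 30, 85, 116.
SphI cuts after base 5 of each site (before the last base), so after positions 34, 89, 120.
The Qpa55I site (CATATG) starts at position 177.
Qpa55I cuts after base 4 of each site, so after position 180.
Combined cut positions: 34, 89, 120, 180.
Circular molecule, 4 cuts → 4 fragments:
  35–89 → 55 bp
  90–120 → 31 bp
  121–180 → 60 bp
  181–194 then 1–34 → 14 + 34 = 48 bp
Sorted largest to smallest: 60, 55, 48, 31 bp.

60, 55, 48, 31 bp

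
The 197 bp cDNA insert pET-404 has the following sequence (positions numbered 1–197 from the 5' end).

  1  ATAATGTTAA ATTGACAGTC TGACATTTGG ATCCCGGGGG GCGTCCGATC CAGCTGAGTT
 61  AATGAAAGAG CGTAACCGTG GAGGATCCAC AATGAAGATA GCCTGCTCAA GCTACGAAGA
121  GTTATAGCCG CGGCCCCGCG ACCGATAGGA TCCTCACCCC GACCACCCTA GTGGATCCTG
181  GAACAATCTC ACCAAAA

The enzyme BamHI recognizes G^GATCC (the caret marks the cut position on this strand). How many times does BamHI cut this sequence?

GGATCC occurs starting at positions 29, 83, 148, 173.
BamHI cuts at 4 sites.

4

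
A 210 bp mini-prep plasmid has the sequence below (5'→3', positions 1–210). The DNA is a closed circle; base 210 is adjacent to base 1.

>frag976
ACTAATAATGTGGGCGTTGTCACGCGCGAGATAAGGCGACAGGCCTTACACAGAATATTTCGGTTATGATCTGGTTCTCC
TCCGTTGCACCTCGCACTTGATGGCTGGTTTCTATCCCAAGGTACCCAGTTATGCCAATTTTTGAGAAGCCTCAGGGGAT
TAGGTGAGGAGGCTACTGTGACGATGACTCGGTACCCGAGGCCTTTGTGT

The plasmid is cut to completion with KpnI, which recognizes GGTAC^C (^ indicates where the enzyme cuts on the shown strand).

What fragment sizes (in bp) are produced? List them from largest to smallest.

KpnI sites (GGTACC) start at positions 121, 191.
KpnI cuts after base 5 of each site (before the last base), so after positions 125, 195.
Circular molecule, 2 cuts → 2 fragments:
  126–195 → 70 bp
  196–210 then 1–125 → 15 + 125 = 140 bp
Sorted largest to smallest: 140, 70 bp.

140, 70 bp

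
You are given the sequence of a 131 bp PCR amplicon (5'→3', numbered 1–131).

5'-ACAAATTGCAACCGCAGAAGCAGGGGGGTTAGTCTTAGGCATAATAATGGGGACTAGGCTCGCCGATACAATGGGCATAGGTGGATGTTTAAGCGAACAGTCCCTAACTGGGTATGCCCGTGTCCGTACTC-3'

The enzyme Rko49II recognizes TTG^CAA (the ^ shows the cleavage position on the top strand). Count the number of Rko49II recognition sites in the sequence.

1

TTGCAA occurs starting at position 6.
Rko49II cuts at 1 site.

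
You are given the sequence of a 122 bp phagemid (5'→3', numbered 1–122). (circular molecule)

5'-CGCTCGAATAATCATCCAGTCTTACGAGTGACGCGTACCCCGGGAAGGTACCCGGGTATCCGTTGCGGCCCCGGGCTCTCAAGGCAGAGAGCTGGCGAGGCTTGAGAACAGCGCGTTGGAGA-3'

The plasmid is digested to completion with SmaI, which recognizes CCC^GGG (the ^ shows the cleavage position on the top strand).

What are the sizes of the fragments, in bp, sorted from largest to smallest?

91, 19, 12 bp

SmaI sites (CCCGGG) start at positions 39, 51, 70.
SmaI cuts after base 3 of each site, so after positions 41, 53, 72.
Circular molecule, 3 cuts → 3 fragments:
  42–53 → 12 bp
  54–72 → 19 bp
  73–122 then 1–41 → 50 + 41 = 91 bp
Sorted largest to smallest: 91, 19, 12 bp.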